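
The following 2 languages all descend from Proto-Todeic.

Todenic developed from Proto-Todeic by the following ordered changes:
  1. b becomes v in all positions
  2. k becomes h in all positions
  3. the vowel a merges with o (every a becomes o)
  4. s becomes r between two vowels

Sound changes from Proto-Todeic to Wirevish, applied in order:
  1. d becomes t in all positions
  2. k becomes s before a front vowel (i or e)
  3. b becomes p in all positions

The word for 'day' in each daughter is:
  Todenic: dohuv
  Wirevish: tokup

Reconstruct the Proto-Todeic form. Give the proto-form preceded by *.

Position 1: Todenic has d, Wirevish has t. Todenic preserves d here (none of its changes turn any other segment into d), so the proto-segment is *d.
Position 3: Todenic has h, Wirevish has k. Wirevish preserves k here (none of its changes turn any other segment into k), so the proto-segment is *k.
Verify the candidate proto-form against each daughter:
Todenic: *dokub > dokuv > dohuv  (by unconditioned shift, unconditioned shift)
Wirevish: *dokub
  dokub → tokub   [unconditioned shift]
  tokub (rule 2 does not apply)
  tokub → tokup   [unconditioned shift]
  giving Wirevish tokup.
No other proto-form is consistent with every reflex, so the reconstruction is *dokub.

*dokub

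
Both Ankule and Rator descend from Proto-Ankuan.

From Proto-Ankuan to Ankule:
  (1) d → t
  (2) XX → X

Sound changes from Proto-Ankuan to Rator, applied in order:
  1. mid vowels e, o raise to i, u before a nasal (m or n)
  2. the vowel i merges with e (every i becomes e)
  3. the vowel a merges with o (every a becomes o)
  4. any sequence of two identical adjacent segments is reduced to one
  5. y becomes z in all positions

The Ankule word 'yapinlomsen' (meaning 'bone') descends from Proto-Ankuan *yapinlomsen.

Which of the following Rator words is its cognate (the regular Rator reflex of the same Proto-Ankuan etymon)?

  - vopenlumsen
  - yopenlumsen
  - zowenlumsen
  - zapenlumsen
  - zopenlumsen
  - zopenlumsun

zopenlumsen

Rator: *yapinlomsen
  yapinlomsen → yapinlumsin   [pre-nasal raising]
  yapinlumsin → yapenlumsen   [vowel merger]
  yapenlumsen → yopenlumsen   [vowel merger]
  yopenlumsen (rule 4 does not apply)
  yopenlumsen → zopenlumsen   [unconditioned shift]
  giving Rator zopenlumsen.
The other candidates each miss or misapply at least one Rator change.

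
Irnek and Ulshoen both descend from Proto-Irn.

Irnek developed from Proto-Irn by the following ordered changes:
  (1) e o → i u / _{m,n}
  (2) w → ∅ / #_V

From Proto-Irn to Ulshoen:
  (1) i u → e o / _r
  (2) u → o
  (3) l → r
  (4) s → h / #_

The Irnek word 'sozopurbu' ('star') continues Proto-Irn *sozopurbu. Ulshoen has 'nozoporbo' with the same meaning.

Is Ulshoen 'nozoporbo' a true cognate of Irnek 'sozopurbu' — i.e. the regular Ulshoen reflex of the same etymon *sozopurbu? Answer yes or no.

no

Derive the expected Ulshoen reflex of *sozopurbu:
Ulshoen: start from *sozopurbu.
  rule 1 (pre-rhotic lowering): sozopurbu → sozoporbu
  rule 2 (vowel merger): sozoporbu → sozoporbo
  rule 3: no change — sozoporbo
  rule 4 (debuccalisation): sozoporbo → hozoporbo
  ⇒ Ulshoen hozoporbo
The regular Ulshoen reflex would be 'hozoporbo', but the attested form is 'nozoporbo'. The correspondence is irregular, so they are not cognates (the Ulshoen form has a different source).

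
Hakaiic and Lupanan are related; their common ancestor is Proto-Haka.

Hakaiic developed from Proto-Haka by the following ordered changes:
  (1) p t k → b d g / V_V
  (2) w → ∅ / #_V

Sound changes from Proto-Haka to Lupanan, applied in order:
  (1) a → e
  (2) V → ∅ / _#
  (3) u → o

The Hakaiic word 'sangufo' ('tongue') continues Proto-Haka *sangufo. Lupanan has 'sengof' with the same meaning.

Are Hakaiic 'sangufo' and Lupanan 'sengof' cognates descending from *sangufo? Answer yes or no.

yes

Derive the expected Lupanan reflex of *sangufo:
Lupanan: start from *sangufo.
  rule 1 (vowel merger): sangufo → sengufo
  rule 2 (apocope): sengufo → senguf
  rule 3 (vowel merger): senguf → sengof
  ⇒ Lupanan sengof
Lupanan 'sengof' matches the regular reflex exactly, so the pair is cognate.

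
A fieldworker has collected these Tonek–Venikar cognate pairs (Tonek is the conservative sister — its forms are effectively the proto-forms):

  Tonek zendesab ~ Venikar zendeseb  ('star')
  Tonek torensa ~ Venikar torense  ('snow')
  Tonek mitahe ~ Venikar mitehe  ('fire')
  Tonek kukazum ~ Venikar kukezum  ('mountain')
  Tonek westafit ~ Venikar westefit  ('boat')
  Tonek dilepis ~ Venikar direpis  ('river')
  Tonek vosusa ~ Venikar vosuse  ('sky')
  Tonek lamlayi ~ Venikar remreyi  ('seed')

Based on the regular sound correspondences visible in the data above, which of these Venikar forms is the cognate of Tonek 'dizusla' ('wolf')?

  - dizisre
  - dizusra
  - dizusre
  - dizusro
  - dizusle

lamlayi ~ remreyi — Tonek l corresponds to Venikar r after a consonant, before a back vowel.
torensa ~ torense, vosusa ~ vosuse — Tonek a corresponds to Venikar e word-finally.
Applying these to Tonek 'dizusla':
  dizusla → dizusra   (l→r after a consonant, before a back vowel)
  dizusra → dizusre   (a→e word-finally)
So the Venikar cognate is 'dizusre'.

dizusre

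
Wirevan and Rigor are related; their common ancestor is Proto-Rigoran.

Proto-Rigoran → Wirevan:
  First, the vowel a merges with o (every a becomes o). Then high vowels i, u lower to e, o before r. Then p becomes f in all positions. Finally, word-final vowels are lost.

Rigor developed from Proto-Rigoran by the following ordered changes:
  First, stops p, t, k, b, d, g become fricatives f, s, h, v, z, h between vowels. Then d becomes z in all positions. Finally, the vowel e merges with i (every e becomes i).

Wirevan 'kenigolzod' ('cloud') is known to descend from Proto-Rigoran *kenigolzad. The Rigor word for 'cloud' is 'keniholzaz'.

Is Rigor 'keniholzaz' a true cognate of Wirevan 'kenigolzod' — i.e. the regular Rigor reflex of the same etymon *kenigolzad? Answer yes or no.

no

Derive the expected Rigor reflex of *kenigolzad:
Rigor: *kenigolzad
  kenigolzad → keniholzad   [intervocalic lenition]
  keniholzad → keniholzaz   [unconditioned shift]
  keniholzaz → kiniholzaz   [vowel merger]
  giving Rigor kiniholzaz.
The regular Rigor reflex would be 'kiniholzaz', but the attested form is 'keniholzaz'. The correspondence is irregular, so they are not cognates (the Rigor form has a different source).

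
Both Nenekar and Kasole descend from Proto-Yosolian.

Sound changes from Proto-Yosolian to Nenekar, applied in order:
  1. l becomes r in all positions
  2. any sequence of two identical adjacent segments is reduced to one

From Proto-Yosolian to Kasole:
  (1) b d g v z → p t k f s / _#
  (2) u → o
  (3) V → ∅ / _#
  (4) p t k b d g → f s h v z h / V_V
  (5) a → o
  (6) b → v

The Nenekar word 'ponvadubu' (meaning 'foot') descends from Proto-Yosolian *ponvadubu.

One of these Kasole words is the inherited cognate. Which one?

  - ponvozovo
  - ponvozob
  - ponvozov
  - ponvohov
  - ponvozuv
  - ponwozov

Kasole: *ponvadubu > ponvadobo > ponvadob > ponvazob > ponvozob > ponvozov  (by vowel merger, apocope, intervocalic lenition, vowel merger, unconditioned shift)
The other candidates each miss or misapply at least one Kasole change.

ponvozov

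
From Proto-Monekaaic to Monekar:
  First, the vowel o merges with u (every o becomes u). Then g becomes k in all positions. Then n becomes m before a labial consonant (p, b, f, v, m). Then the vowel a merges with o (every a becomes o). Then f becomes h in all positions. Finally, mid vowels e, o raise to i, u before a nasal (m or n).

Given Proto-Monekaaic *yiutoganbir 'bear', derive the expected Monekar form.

Monekar: *yiutoganbir > yiutuganbir > yiutukanbir > yiutukambir > yiutukombir > yiutukumbir  (by vowel merger, unconditioned shift, nasal place assimilation, vowel merger, pre-nasal raising)

yiutukumbir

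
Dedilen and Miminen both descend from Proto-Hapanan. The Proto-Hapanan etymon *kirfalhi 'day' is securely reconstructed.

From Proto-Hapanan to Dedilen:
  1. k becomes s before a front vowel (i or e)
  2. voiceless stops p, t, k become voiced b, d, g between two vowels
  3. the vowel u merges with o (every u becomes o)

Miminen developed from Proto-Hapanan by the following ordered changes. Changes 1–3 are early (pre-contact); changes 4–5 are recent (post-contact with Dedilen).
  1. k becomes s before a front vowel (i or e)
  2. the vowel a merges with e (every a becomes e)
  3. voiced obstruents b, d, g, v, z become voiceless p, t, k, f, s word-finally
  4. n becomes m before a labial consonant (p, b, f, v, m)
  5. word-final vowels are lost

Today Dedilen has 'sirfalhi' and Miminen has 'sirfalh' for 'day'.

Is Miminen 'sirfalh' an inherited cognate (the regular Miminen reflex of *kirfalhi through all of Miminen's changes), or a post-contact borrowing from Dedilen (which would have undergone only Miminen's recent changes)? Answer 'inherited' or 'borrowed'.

borrowed

If inherited, *kirfalhi would pass through all of Miminen's changes:
Miminen: *kirfalhi
  kirfalhi → sirfalhi   [palatalisation]
  sirfalhi → sirfelhi   [vowel merger]
  sirfelhi (rule 3 does not apply)
  sirfelhi (rule 4 does not apply)
  sirfelhi → sirfelh   [apocope]
  giving Miminen sirfelh.
If borrowed from Dedilen 'sirfalhi' after the early changes, it would undergo only the recent ones:
  rule 4 (nasal place assimilation): no change (sirfalhi)
  rule 5 (apocope): sirfalhi → sirfalh
  ⇒ as a loan: sirfalh
Miminen 'sirfalh' matches the loan outcome 'sirfalh', not the inherited 'sirfelh' — it skipped the early Miminen changes, so it was borrowed from Dedilen.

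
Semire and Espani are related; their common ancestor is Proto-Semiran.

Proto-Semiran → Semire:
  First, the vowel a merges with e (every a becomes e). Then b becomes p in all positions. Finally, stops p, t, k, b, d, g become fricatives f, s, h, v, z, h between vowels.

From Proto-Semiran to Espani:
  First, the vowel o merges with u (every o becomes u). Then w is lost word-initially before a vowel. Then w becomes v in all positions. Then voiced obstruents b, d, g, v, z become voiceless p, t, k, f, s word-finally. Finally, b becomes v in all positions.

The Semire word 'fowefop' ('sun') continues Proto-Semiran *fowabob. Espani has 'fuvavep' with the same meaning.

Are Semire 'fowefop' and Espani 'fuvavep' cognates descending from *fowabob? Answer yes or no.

no

Derive the expected Espani reflex of *fowabob:
Espani: *fowabob
  fowabob → fuwabub   [vowel merger]
  fuwabub (rule 2 does not apply)
  fuwabub → fuvabub   [unconditioned shift]
  fuvabub → fuvabup   [final devoicing]
  fuvabup → fuvavup   [unconditioned shift]
  giving Espani fuvavup.
The regular Espani reflex would be 'fuvavup', but the attested form is 'fuvavep'. The correspondence is irregular, so they are not cognates (the Espani form has a different source).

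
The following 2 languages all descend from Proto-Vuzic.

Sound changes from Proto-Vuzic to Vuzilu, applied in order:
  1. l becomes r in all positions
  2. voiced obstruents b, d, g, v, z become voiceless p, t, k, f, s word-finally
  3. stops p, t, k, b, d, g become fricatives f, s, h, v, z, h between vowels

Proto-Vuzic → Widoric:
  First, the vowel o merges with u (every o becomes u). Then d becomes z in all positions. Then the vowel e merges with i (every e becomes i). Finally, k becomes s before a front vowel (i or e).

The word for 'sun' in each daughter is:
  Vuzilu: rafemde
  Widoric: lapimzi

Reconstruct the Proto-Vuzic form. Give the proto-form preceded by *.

Position 7: Vuzilu has e, Widoric has i. Vuzilu preserves e here (none of its changes turn any other segment into e), so the proto-segment is *e.
Position 4: Vuzilu has e, Widoric has i. Vuzilu preserves e here (none of its changes turn any other segment into e), so the proto-segment is *e.
Position 3: Vuzilu has f, Widoric has p. Widoric preserves p here (none of its changes turn any other segment into p), so the proto-segment is *p.
Verify the candidate proto-form against each daughter:
Vuzilu: start from *lapemde.
  rule 1 (unconditioned shift): lapemde → rapemde
  rule 2: no change — rapemde
  rule 3 (intervocalic lenition): rapemde → rafemde
  ⇒ Vuzilu rafemde
Widoric: *lapemde
  lapemde (rule 1 does not apply)
  lapemde → lapemze   [unconditioned shift]
  lapemze → lapimzi   [vowel merger]
  lapimzi (rule 4 does not apply)
  giving Widoric lapimzi.
Only *lapemde yields all of Vuzilu rafemde, Widoric lapimzi.

*lapemde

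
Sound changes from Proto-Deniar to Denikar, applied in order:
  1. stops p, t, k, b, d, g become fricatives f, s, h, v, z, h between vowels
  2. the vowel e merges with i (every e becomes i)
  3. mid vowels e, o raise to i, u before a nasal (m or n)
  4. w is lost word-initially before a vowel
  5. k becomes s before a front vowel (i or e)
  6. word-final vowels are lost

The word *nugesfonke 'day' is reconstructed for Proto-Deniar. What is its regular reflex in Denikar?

nuhisfuns

Denikar: start from *nugesfonke.
  rule 1 (intervocalic lenition): nugesfonke → nuhesfonke
  rule 2 (vowel merger): nuhesfonke → nuhisfonki
  rule 3 (pre-nasal raising): nuhisfonki → nuhisfunki
  rule 4: no change — nuhisfunki
  rule 5 (palatalisation): nuhisfunki → nuhisfunsi
  rule 6 (apocope): nuhisfunsi → nuhisfuns
  ⇒ Denikar nuhisfuns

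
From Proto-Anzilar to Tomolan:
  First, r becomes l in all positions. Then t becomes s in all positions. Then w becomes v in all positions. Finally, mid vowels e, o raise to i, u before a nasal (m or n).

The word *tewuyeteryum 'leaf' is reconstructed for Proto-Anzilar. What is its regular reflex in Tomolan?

Tomolan: *tewuyeteryum > tewuyetelyum > sewuyeselyum > sevuyeselyum  (by unconditioned shift, unconditioned shift, unconditioned shift)

sevuyeselyum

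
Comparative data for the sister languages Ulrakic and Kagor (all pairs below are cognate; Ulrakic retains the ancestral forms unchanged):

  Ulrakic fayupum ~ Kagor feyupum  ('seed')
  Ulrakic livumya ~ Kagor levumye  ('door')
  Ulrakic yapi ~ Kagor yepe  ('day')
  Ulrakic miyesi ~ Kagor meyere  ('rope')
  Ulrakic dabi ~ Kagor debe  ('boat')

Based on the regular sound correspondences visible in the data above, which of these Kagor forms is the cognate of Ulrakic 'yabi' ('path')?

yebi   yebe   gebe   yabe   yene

dabi ~ debe — Ulrakic a corresponds to Kagor e after a consonant, before a labial obstruent.
yapi ~ yepe, miyesi ~ meyere — Ulrakic i corresponds to Kagor e word-finally.
Applying these to Ulrakic 'yabi':
  yabi → yebi   (a→e after a consonant, before a labial obstruent)
  yebi → yebe   (i→e word-finally)
So the Kagor cognate is 'yebe'.

yebe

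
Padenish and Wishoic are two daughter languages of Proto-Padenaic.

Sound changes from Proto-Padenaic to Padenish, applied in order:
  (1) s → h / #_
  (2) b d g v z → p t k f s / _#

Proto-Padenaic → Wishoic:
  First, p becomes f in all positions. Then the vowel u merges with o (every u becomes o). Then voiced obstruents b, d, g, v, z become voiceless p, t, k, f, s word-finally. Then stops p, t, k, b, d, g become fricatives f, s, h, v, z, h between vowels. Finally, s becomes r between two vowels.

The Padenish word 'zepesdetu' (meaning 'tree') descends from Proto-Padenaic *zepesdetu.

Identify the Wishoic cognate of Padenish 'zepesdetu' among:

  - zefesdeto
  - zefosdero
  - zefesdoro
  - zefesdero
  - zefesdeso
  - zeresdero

zefesdero

Wishoic: *zepesdetu
  zepesdetu → zefesdetu   [unconditioned shift]
  zefesdetu → zefesdeto   [vowel merger]
  zefesdeto (rule 3 does not apply)
  zefesdeto → zefesdeso   [intervocalic lenition]
  zefesdeso → zefesdero   [rhotacism]
  giving Wishoic zefesdero.
Among the options, 'zefesdero' alone shows every Wishoic change applied in order.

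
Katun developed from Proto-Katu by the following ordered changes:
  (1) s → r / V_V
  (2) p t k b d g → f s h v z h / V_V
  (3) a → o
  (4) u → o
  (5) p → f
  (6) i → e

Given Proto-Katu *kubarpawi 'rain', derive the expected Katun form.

kovorfowe

Katun: start from *kubarpawi.
  rule 1: no change — kubarpawi
  rule 2 (intervocalic lenition): kubarpawi → kuvarpawi
  rule 3 (vowel merger): kuvarpawi → kuvorpowi
  rule 4 (vowel merger): kuvorpowi → kovorpowi
  rule 5 (unconditioned shift): kovorpowi → kovorfowi
  rule 6 (vowel merger): kovorfowi → kovorfowe
  ⇒ Katun kovorfowe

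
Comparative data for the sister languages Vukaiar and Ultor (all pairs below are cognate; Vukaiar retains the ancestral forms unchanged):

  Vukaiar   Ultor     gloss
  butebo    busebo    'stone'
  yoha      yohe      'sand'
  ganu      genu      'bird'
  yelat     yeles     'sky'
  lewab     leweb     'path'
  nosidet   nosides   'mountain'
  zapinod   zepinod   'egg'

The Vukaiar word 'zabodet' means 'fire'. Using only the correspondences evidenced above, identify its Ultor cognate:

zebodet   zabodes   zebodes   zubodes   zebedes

zebodes

lewab ~ leweb — Vukaiar a corresponds to Ultor e after a consonant, before a labial obstruent.
yelat ~ yeles, nosidet ~ nosides — Vukaiar t corresponds to Ultor s word-finally.
Applying these to Vukaiar 'zabodet':
  zabodet → zebodet   (a→e after a consonant, before a labial obstruent)
  zebodet → zebodes   (t→s word-finally)
So the Ultor cognate is 'zebodes'.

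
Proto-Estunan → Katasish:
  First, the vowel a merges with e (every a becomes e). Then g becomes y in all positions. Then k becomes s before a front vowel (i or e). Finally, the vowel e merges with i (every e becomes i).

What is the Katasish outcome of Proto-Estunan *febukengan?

fibusinyin

Katasish: *febukengan
  febukengan → febukengen   [vowel merger]
  febukengen → febukenyen   [unconditioned shift]
  febukenyen → febusenyen   [palatalisation]
  febusenyen → fibusinyin   [vowel merger]
  giving Katasish fibusinyin.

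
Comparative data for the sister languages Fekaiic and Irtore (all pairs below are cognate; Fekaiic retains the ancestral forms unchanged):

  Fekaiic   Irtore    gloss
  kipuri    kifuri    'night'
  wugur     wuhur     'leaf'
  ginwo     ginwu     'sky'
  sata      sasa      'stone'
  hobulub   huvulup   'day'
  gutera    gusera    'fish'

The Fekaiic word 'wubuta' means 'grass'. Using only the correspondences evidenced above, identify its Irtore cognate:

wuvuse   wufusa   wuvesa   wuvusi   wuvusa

hobulub ~ huvulup — Fekaiic b corresponds to Irtore v between vowels (before a back vowel).
sata ~ sasa — Fekaiic t corresponds to Irtore s between vowels (before a back vowel).
Applying these to Fekaiic 'wubuta':
  wubuta → wuvuta   (b→v between vowels (before a back vowel))
  wuvuta → wuvusa   (t→s between vowels (before a back vowel))
So the Irtore cognate is 'wuvusa'.

wuvusa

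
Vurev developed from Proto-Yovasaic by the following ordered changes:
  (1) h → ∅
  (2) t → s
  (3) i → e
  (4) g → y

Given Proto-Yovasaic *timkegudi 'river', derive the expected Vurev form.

semkeyude

Vurev: start from *timkegudi.
  rule 1: no change — timkegudi
  rule 2 (unconditioned shift): timkegudi → simkegudi
  rule 3 (vowel merger): simkegudi → semkegude
  rule 4 (unconditioned shift): semkegude → semkeyude
  ⇒ Vurev semkeyude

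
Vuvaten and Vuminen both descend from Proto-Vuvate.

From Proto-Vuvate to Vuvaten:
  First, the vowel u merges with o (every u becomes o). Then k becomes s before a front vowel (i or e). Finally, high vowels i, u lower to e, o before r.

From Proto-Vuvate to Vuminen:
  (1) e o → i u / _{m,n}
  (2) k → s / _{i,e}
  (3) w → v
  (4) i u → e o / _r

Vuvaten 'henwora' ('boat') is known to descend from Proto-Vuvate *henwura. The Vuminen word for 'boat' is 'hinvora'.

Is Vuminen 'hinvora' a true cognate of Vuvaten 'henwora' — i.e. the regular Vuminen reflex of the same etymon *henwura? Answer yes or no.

yes

Derive the expected Vuminen reflex of *henwura:
Vuminen: start from *henwura.
  rule 1 (pre-nasal raising): henwura → hinwura
  rule 2: no change — hinwura
  rule 3 (unconditioned shift): hinwura → hinvura
  rule 4 (pre-rhotic lowering): hinvura → hinvora
  ⇒ Vuminen hinvora
Vuminen 'hinvora' matches the regular reflex exactly, so the pair is cognate.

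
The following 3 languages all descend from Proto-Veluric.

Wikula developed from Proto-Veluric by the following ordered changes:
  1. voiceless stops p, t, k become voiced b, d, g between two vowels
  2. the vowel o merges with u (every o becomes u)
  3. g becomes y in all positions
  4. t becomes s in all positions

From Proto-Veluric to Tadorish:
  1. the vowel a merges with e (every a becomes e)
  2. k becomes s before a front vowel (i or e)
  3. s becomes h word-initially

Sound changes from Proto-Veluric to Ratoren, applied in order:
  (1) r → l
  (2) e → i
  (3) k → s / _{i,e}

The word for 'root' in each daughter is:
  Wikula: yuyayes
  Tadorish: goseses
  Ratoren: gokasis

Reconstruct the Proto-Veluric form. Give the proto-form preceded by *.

*gokakes

Position 4: Wikula has a, Tadorish has e, Ratoren has a. Wikula preserves a here (none of its changes turn any other segment into a), so the proto-segment is *a.
Position 2: Wikula has u, Tadorish has o, Ratoren has o. Tadorish preserves o here (none of its changes turn any other segment into o), so the proto-segment is *o.
Verify the candidate proto-form against each daughter:
Wikula: *gokakes
  gokakes → gogages   [intervocalic voicing]
  gogages → gugages   [vowel merger]
  gugages → yuyayes   [unconditioned shift]
  yuyayes (rule 4 does not apply)
  giving Wikula yuyayes.
Tadorish: *gokakes > gokekes > goseses  (by vowel merger, palatalisation)
Ratoren: *gokakes
  gokakes (rule 1 does not apply)
  gokakes → gokakis   [vowel merger]
  gokakis → gokasis   [palatalisation]
  giving Ratoren gokasis.
Only *gokakes yields all of Wikula yuyayes, Tadorish goseses, Ratoren gokasis.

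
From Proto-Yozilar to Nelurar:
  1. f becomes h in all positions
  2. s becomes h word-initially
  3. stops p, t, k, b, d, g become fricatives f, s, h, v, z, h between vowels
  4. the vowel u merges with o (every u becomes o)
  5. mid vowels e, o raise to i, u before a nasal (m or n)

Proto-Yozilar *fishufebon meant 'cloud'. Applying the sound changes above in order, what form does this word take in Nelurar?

Nelurar: *fishufebon > hishuhebon > hishuhevon > hishohevon > hishohevun  (by unconditioned shift, intervocalic lenition, vowel merger, pre-nasal raising)

hishohevun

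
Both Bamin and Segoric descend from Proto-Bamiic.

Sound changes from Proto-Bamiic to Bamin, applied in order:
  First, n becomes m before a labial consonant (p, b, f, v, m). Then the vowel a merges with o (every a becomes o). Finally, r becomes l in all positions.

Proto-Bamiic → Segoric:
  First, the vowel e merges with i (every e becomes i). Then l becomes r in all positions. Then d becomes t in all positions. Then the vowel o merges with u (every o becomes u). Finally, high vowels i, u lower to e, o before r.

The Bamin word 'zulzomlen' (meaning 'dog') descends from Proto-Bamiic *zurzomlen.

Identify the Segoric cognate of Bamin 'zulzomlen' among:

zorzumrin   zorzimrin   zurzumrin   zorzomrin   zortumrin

zorzumrin

Segoric: *zurzomlen > zurzomlin > zurzomrin > zurzumrin > zorzumrin  (by vowel merger, unconditioned shift, vowel merger, pre-rhotic lowering)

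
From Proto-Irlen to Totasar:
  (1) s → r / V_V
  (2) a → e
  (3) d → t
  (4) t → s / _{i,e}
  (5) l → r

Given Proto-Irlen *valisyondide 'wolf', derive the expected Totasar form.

verisyonsise

Totasar: *valisyondide
  valisyondide (rule 1 does not apply)
  valisyondide → velisyondide   [vowel merger]
  velisyondide → velisyontite   [unconditioned shift]
  velisyontite → velisyonsise   [palatalisation]
  velisyonsise → verisyonsise   [unconditioned shift]
  giving Totasar verisyonsise.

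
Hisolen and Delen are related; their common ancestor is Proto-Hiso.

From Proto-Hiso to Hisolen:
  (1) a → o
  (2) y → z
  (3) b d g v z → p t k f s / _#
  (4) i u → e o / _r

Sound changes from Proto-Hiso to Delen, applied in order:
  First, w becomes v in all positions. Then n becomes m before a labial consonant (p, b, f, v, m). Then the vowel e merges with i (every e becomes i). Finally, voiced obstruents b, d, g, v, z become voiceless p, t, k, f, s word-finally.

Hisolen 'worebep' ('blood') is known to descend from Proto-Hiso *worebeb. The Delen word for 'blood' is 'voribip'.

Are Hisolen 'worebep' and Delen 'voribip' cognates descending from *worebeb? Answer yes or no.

yes

Derive the expected Delen reflex of *worebeb:
Delen: *worebeb
  worebeb → vorebeb   [unconditioned shift]
  vorebeb (rule 2 does not apply)
  vorebeb → voribib   [vowel merger]
  voribib → voribip   [final devoicing]
  giving Delen voribip.
Delen 'voribip' matches the regular reflex exactly, so the pair is cognate.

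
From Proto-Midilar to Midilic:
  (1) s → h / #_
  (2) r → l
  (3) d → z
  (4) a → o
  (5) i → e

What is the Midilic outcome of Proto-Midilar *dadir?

zozel

Midilic: *dadir
  dadir (rule 1 does not apply)
  dadir → dadil   [unconditioned shift]
  dadil → zazil   [unconditioned shift]
  zazil → zozil   [vowel merger]
  zozil → zozel   [vowel merger]
  giving Midilic zozel.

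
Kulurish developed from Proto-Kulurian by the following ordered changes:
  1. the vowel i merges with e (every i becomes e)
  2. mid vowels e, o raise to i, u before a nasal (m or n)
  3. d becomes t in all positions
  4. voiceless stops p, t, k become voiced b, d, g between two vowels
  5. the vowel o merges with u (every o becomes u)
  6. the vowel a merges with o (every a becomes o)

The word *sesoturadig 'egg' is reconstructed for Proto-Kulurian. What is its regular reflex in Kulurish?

Kulurish: start from *sesoturadig.
  rule 1 (vowel merger): sesoturadig → sesoturadeg
  rule 2: no change — sesoturadeg
  rule 3 (unconditioned shift): sesoturadeg → sesoturateg
  rule 4 (intervocalic voicing): sesoturateg → sesoduradeg
  rule 5 (vowel merger): sesoduradeg → sesuduradeg
  rule 6 (vowel merger): sesuduradeg → sesudurodeg
  ⇒ Kulurish sesudurodeg

sesudurodeg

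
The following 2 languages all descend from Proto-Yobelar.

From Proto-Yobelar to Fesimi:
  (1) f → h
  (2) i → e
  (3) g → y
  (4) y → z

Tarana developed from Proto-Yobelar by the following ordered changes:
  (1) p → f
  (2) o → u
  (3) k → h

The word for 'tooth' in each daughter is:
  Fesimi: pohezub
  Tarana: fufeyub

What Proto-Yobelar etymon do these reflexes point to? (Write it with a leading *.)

*pofeyub

Position 3: Fesimi has h, Tarana has f. Taking the neighbouring segments as reconstructed: Fesimi h could go back to *f or *h; Tarana f could go back to *p or *f — the one source consistent with every daughter is *f.
Position 5: Fesimi has z, Tarana has y. Tarana preserves y here (none of its changes turn any other segment into y), so the proto-segment is *y.
Verify the candidate proto-form against each daughter:
Fesimi: *pofeyub > poheyub > pohezub  (by unconditioned shift, unconditioned shift)
Tarana: *pofeyub > fofeyub > fufeyub  (by unconditioned shift, vowel merger)
*pofeyub is the unique common source.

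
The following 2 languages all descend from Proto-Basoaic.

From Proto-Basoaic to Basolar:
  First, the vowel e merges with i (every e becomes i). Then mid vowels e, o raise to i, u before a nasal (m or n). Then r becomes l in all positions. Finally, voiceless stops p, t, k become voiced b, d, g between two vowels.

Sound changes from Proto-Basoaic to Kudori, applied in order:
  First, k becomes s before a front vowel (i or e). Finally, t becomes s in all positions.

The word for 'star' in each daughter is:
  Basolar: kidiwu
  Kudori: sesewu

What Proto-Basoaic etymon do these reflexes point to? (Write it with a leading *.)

Position 4: Basolar has i, Kudori has e. Kudori preserves e here (none of its changes turn any other segment into e), so the proto-segment is *e.
Position 2: Basolar has i, Kudori has e. Kudori preserves e here (none of its changes turn any other segment into e), so the proto-segment is *e.
Continuing position by position gives *ketewu; check it forward:
Basolar: *ketewu
  ketewu → kitiwu   [vowel merger]
  kitiwu (rule 2 does not apply)
  kitiwu (rule 3 does not apply)
  kitiwu → kidiwu   [intervocalic voicing]
  giving Basolar kidiwu.
Kudori: *ketewu > setewu > sesewu  (by palatalisation, unconditioned shift)
No other proto-form is consistent with every reflex, so the reconstruction is *ketewu.

*ketewu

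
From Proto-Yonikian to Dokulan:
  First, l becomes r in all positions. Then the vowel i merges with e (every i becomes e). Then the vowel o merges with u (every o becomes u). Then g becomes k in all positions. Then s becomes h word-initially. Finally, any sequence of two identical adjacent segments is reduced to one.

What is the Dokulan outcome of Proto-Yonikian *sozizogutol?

huzezukutur

Dokulan: *sozizogutol > sozizogutor > sozezogutor > suzezugutur > suzezukutur > huzezukutur  (by unconditioned shift, vowel merger, vowel merger, unconditioned shift, debuccalisation)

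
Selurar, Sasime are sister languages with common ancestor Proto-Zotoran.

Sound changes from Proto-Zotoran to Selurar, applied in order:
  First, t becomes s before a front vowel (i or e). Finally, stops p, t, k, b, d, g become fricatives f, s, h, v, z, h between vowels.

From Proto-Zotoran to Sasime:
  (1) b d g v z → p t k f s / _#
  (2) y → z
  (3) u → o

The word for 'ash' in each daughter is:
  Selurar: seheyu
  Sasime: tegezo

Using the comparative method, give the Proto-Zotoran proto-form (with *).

*tegeyu

Position 3: Selurar has h, Sasime has g. Sasime preserves g here (none of its changes turn any other segment into g), so the proto-segment is *g.
Position 5: Selurar has y, Sasime has z. Selurar preserves y here (none of its changes turn any other segment into y), so the proto-segment is *y.
Position 6: Selurar has u, Sasime has o. Selurar preserves u here (none of its changes turn any other segment into u), so the proto-segment is *u.
This points to *tegeyu. Verify forward in each daughter:
Selurar: start from *tegeyu.
  rule 1 (palatalisation): tegeyu → segeyu
  rule 2 (intervocalic lenition): segeyu → seheyu
  ⇒ Selurar seheyu
Sasime: start from *tegeyu.
  rule 1: no change — tegeyu
  rule 2 (unconditioned shift): tegeyu → tegezu
  rule 3 (vowel merger): tegezu → tegezo
  ⇒ Sasime tegezo
No other proto-form is consistent with every reflex, so the reconstruction is *tegeyu.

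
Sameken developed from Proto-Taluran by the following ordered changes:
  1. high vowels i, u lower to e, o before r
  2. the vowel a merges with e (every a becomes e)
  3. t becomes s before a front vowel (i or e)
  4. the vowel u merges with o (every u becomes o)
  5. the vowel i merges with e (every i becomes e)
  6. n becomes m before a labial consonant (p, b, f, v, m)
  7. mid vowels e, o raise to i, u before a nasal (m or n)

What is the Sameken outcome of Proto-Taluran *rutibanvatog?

Sameken: *rutibanvatog
  rutibanvatog (rule 1 does not apply)
  rutibanvatog → rutibenvetog   [vowel merger]
  rutibenvetog → rusibenvetog   [palatalisation]
  rusibenvetog → rosibenvetog   [vowel merger]
  rosibenvetog → rosebenvetog   [vowel merger]
  rosebenvetog → rosebemvetog   [nasal place assimilation]
  rosebemvetog → rosebimvetog   [pre-nasal raising]
  giving Sameken rosebimvetog.

rosebimvetog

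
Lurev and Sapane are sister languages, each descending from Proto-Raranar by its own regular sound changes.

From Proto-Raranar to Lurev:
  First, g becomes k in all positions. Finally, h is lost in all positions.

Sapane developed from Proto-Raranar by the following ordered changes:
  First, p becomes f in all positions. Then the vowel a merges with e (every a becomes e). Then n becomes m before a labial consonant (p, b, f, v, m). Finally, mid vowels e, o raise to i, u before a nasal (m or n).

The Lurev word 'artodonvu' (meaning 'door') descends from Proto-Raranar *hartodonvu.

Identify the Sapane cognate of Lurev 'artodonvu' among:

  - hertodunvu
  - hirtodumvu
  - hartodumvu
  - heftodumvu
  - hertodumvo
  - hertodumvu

hertodumvu

Sapane: *hartodonvu > hertodonvu > hertodomvu > hertodumvu  (by vowel merger, nasal place assimilation, pre-nasal raising)
Among the options, 'hertodumvu' alone shows every Sapane change applied in order.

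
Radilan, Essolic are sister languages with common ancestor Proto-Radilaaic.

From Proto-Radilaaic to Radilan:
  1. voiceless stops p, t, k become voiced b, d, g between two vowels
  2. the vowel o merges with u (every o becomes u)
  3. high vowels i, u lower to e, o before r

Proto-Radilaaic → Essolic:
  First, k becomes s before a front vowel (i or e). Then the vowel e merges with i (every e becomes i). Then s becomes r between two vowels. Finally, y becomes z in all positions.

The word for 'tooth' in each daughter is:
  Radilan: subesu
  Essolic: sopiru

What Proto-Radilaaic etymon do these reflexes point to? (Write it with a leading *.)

Position 4: Radilan has e, Essolic has i. Taking the neighbouring segments as reconstructed: Radilan e can only go back to *e; Essolic i could go back to *e or *i — the one source consistent with every daughter is *e.
Position 3: Radilan has b, Essolic has p. Essolic preserves p here (none of its changes turn any other segment into p), so the proto-segment is *p.
Position 5: Radilan has s, Essolic has r. Radilan preserves s here (none of its changes turn any other segment into s), so the proto-segment is *s.
This points to *sopesu. Verify forward in each daughter:
Radilan: start from *sopesu.
  rule 1 (intervocalic voicing): sopesu → sobesu
  rule 2 (vowel merger): sobesu → subesu
  rule 3: no change — subesu
  ⇒ Radilan subesu
Essolic: *sopesu
  sopesu (rule 1 does not apply)
  sopesu → sopisu   [vowel merger]
  sopisu → sopiru   [rhotacism]
  sopiru (rule 4 does not apply)
  giving Essolic sopiru.
*sopesu is the unique common source.

*sopesu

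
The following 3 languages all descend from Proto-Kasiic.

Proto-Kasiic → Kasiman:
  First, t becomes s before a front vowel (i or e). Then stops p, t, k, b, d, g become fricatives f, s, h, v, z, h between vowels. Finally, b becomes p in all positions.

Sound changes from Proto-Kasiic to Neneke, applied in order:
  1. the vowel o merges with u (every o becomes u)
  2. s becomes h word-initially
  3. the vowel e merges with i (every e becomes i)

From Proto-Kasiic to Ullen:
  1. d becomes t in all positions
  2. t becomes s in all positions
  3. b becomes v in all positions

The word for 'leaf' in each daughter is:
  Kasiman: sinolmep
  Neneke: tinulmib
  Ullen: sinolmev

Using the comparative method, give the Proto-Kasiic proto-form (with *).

*tinolmeb

Position 1: Kasiman has s, Neneke has t, Ullen has s. Neneke preserves t here (none of its changes turn any other segment into t), so the proto-segment is *t.
Position 4: Kasiman has o, Neneke has u, Ullen has o. Kasiman preserves o here (none of its changes turn any other segment into o), so the proto-segment is *o.
This points to *tinolmeb. Verify forward in each daughter:
Kasiman: *tinolmeb > sinolmeb > sinolmep  (by palatalisation, unconditioned shift)
Neneke: *tinolmeb > tinulmeb > tinulmib  (by vowel merger, vowel merger)
Ullen: *tinolmeb > sinolmeb > sinolmev  (by unconditioned shift, unconditioned shift)
Only *tinolmeb yields all of Kasiman sinolmep, Neneke tinulmib, Ullen sinolmev.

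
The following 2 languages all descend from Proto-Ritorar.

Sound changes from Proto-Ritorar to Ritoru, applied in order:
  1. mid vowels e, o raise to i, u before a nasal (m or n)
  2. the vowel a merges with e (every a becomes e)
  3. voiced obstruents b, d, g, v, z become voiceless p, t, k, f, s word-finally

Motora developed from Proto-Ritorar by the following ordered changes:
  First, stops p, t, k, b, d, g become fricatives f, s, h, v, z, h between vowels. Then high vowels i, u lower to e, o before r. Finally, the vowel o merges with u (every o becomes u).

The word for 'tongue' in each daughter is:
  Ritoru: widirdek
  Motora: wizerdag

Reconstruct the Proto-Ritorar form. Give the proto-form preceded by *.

*widirdag

Position 4: Ritoru has i, Motora has e. Taking the neighbouring segments as reconstructed: Ritoru i can only go back to *i; Motora e could go back to *e or *i — the one source consistent with every daughter is *i.
Position 7: Ritoru has e, Motora has a. Motora preserves a here (none of its changes turn any other segment into a), so the proto-segment is *a.
Position 3: Ritoru has d, Motora has z. Ritoru preserves d here (none of its changes turn any other segment into d), so the proto-segment is *d.
This points to *widirdag. Verify forward in each daughter:
Ritoru: start from *widirdag.
  rule 1: no change — widirdag
  rule 2 (vowel merger): widirdag → widirdeg
  rule 3 (final devoicing): widirdeg → widirdek
  ⇒ Ritoru widirdek
Motora: *widirdag
  widirdag → wizirdag   [intervocalic lenition]
  wizirdag → wizerdag   [pre-rhotic lowering]
  wizerdag (rule 3 does not apply)
  giving Motora wizerdag.
No other proto-form is consistent with every reflex, so the reconstruction is *widirdag.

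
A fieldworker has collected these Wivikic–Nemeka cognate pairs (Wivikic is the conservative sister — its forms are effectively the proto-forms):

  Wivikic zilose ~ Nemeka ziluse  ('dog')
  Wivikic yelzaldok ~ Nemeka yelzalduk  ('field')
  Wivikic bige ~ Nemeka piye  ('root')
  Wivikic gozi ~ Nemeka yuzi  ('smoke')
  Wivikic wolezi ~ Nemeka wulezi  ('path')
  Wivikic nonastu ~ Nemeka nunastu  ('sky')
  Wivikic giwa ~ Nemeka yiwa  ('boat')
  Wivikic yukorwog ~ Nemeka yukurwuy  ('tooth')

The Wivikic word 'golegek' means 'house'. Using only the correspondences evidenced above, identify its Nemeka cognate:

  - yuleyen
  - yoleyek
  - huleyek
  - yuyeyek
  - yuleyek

gozi ~ yuzi — Wivikic g corresponds to Nemeka y word-initially before a back vowel.
zilose ~ ziluse, yelzaldok ~ yelzalduk — Wivikic o corresponds to Nemeka u after a consonant, before a consonant other than r, m, n, p, b, f, v.
bige ~ piye — Wivikic g corresponds to Nemeka y between vowels (before a front vowel).
Applying these to Wivikic 'golegek':
  golegek → yolegek   (g→y word-initially before a back vowel)
  yolegek → yulegek   (o→u after a consonant, before a consonant other than r, m, n, p, b, f, v)
  yulegek → yuleyek   (g→y between vowels (before a front vowel))
So the Nemeka cognate is 'yuleyek'.

yuleyek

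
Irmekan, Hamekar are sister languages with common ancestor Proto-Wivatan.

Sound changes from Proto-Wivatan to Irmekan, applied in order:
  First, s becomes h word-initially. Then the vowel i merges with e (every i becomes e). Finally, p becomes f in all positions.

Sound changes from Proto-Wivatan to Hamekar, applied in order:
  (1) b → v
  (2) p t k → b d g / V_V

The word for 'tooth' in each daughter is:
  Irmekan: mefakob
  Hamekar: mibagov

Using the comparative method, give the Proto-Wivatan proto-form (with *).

*mipakob

Position 5: Irmekan has k, Hamekar has g. Irmekan preserves k here (none of its changes turn any other segment into k), so the proto-segment is *k.
Position 3: Irmekan has f, Hamekar has b. In Hamekar, b can only continue *p, so the proto-segment is *p.
Position 2: Irmekan has e, Hamekar has i. Hamekar preserves i here (none of its changes turn any other segment into i), so the proto-segment is *i.
This points to *mipakob. Verify forward in each daughter:
Irmekan: start from *mipakob.
  rule 1: no change — mipakob
  rule 2 (vowel merger): mipakob → mepakob
  rule 3 (unconditioned shift): mepakob → mefakob
  ⇒ Irmekan mefakob
Hamekar: *mipakob
  mipakob → mipakov   [unconditioned shift]
  mipakov → mibagov   [intervocalic voicing]
  giving Hamekar mibagov.
*mipakob is the unique common source.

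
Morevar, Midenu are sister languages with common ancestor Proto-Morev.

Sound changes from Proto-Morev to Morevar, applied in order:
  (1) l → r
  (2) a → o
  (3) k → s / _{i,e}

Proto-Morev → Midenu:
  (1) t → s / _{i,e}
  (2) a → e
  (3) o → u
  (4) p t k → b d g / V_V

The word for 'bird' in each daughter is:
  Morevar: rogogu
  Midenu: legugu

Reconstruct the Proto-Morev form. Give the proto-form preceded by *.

*lagogu

Position 1: Morevar has r, Midenu has l. Midenu preserves l here (none of its changes turn any other segment into l), so the proto-segment is *l.
Position 2: Morevar has o, Midenu has e. Taking the neighbouring segments as reconstructed: Morevar o could go back to *a or *o; Midenu e could go back to *a or *e — the one source consistent with every daughter is *a.
Verify the candidate proto-form against each daughter:
Morevar: start from *lagogu.
  rule 1 (unconditioned shift): lagogu → ragogu
  rule 2 (vowel merger): ragogu → rogogu
  rule 3: no change — rogogu
  ⇒ Morevar rogogu
Midenu: start from *lagogu.
  rule 1: no change — lagogu
  rule 2 (vowel merger): lagogu → legogu
  rule 3 (vowel merger): legogu → legugu
  rule 4: no change — legugu
  ⇒ Midenu legugu
Only *lagogu yields all of Morevar rogogu, Midenu legugu.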